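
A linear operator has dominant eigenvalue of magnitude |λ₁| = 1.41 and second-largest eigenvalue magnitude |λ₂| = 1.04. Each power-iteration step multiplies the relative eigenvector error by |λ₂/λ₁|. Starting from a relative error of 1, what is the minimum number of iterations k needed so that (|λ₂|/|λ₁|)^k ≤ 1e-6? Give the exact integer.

46

|λ₂/λ₁| = 1.04/1.41 = 0.73759
Need k ≥ ln(1e-6) / ln(0.73759) = -13.8155 / -0.3044 ≈ 45.391
Smallest integer k satisfying the bound: 46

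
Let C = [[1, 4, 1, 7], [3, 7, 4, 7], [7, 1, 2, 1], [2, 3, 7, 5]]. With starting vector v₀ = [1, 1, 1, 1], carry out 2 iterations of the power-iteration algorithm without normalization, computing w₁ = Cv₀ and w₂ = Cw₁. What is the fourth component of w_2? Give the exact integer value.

251

w1 = Cv₀ = (1·1 + 4·1 + 1·1 + 7·1; 3·1 + 7·1 + 4·1 + 7·1; 7·1 + 1·1 + 2·1 + 1·1; 2·1 + 3·1 + 7·1 + 5·1) = (13, 21, 11, 17)
w2 = Cw1 = (1·13 + 4·21 + 1·11 + 7·17; 3·13 + 7·21 + 4·11 + 7·17; 7·13 + 1·21 + 2·11 + 1·17; 2·13 + 3·21 + 7·11 + 5·17) = (227, 349, 151, 251)
The requested component of w2 is 251.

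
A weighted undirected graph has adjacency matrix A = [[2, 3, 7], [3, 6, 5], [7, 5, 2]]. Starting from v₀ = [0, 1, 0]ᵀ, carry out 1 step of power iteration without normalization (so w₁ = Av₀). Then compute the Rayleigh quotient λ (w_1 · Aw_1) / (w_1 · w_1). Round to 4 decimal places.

w1 = Av₀ = (2·0 + 3·1 + 7·0; 3·0 + 6·1 + 5·0; 7·0 + 5·1 + 2·0) = (3, 6, 5)
Aw1 = (59, 70, 61)
w1·Aw1 = 3·59 + 6·70 + 5·61 = 902; w1·w1 = 3·3 + 6·6 + 5·5 = 70
λ ≈ 902/70 = 12.8857

12.8857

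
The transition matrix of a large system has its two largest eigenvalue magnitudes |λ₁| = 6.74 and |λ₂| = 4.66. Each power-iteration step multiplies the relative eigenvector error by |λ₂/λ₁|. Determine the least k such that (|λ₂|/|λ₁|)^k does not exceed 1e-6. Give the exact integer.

|λ₂/λ₁| = 4.66/6.74 = 0.69139
Need k ≥ ln(1e-6) / ln(0.69139) = -13.8155 / -0.3690 ≈ 37.436
Smallest integer k satisfying the bound: 38

38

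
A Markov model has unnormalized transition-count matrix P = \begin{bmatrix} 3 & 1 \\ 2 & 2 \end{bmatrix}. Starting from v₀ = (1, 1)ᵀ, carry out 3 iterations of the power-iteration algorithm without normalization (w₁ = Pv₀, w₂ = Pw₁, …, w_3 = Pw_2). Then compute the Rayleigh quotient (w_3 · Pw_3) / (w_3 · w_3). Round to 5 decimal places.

w1 = Pv₀ = (4, 4)
w2 = Pw1 = (16, 16)
w3 = Pw2 = (64, 64)
Pw3 = (256, 256)
w3·Pw3 = 64·256 + 64·256 = 32768; w3·w3 = 64·64 + 64·64 = 8192
λ ≈ 32768/8192 = 4.00000

λ ≈ 4.00000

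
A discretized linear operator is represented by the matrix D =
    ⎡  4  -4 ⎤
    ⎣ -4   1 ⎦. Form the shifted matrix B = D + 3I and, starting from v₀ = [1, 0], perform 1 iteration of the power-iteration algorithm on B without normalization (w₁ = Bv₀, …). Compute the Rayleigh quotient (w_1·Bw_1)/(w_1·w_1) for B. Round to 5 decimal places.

B = D + 3I has rows (7, -4); (-4, 4)
w1 = Bv₀ = (7, -4)
Bw1 = (65, -44)
w1·Bw1 = 631; w1·w1 = 65; μ ≈ 631/65 = 9.70769

9.70769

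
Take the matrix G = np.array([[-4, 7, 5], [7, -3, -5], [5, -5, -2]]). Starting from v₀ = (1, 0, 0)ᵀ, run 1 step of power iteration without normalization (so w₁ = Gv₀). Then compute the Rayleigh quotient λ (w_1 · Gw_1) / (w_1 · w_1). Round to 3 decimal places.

w1 = Gv₀ = ((-4)·1 + 7·0 + 5·0; 7·1 + (-3)·0 + (-5)·0; 5·1 + (-5)·0 + (-2)·0) = (-4, 7, 5)
Gw1 = (90, -74, -65)
w1·Gw1 = (-4)·90 + 7·(-74) + 5·(-65) = -1203; w1·w1 = (-4)·(-4) + 7·7 + 5·5 = 90
λ ≈ -1203/90 = -13.367

-13.367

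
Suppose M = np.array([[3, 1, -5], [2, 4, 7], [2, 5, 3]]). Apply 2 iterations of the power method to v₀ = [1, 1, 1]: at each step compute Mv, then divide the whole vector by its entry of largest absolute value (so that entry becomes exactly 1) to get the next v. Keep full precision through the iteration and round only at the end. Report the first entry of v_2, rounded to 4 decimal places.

-0.3333

Mv0 = (-1.00000, 13.00000, 10.00000); divide by 13.00000 → v1 = (-0.07692, 1.00000, 0.76923)
Mv1 = (-3.07692, 9.23077, 7.15385); divide by 9.23077 → v2 = (-0.33333, 1.00000, 0.77500)
Requested entry of v2: -40/120 = -0.3333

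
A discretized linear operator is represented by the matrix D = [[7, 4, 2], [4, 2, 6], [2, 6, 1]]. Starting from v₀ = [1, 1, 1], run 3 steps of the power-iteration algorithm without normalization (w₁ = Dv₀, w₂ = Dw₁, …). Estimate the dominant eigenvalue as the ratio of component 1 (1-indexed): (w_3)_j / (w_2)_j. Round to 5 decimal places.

11.67516

w1 = Dv₀ = (7·1 + 4·1 + 2·1; 4·1 + 2·1 + 6·1; 2·1 + 6·1 + 1·1) = (13, 12, 9)
w2 = Dw1 = (7·13 + 4·12 + 2·9; 4·13 + 2·12 + 6·9; 2·13 + 6·12 + 1·9) = (157, 130, 107)
w3 = Dw2 = (1833, 1530, 1201)
Ratio at component: 1833 / 157 = 11.67516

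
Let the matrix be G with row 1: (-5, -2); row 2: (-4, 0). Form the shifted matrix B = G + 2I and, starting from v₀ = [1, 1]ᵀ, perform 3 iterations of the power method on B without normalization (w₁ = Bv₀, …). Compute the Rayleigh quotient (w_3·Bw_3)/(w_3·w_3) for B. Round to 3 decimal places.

B = G + 2I has rows (-3, -2); (-4, 2)
w1 = Bv₀ = ((-3)·1 + (-2)·1; (-4)·1 + 2·1) = (-5, -2)
w2 = Bw1 = ((-3)·(-5) + (-2)·(-2); (-4)·(-5) + 2·(-2)) = (19, 16)
w3 = Bw2 = (-89, -44)
Bw3 = (355, 268)
w3·Bw3 = -43387; w3·w3 = 9857; μ ≈ -43387/9857 = -4.402

-4.402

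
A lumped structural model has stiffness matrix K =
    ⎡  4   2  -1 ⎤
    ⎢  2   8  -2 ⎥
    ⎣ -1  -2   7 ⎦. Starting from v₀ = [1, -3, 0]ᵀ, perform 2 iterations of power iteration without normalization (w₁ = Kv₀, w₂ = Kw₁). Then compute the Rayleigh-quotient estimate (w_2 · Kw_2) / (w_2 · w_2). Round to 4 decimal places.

λ ≈ 10.0596

w1 = Kv₀ = (4·1 + 2·(-3) + (-1)·0; 2·1 + 8·(-3) + (-2)·0; (-1)·1 + (-2)·(-3) + 7·0) = (-2, -22, 5)
w2 = Kw1 = (4·(-2) + 2·(-22) + (-1)·5; 2·(-2) + 8·(-22) + (-2)·5; (-1)·(-2) + (-2)·(-22) + 7·5) = (-57, -190, 81)
Kw2 = (-689, -1796, 1004)
w2·Kw2 = (-57)·(-689) + (-190)·(-1796) + 81·1004 = 461837; w2·w2 = (-57)·(-57) + (-190)·(-190) + 81·81 = 45910
λ ≈ 461837/45910 = 10.0596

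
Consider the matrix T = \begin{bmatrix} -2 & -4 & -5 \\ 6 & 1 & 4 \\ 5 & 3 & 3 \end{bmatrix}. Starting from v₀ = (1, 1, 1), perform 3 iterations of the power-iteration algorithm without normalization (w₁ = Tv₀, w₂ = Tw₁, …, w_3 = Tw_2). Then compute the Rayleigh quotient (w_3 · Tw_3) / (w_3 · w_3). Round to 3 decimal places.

w1 = Tv₀ = (-11, 11, 11)
w2 = Tw1 = (-77, -11, 11)
w3 = Tw2 = (143, -429, -385)
Tw3 = (3355, -1111, -1727)
w3·Tw3 = 143·3355 + (-429)·(-1111) + (-385)·(-1727) = 1621279; w3·w3 = 143·143 + (-429)·(-429) + (-385)·(-385) = 352715
λ ≈ 1621279/352715 = 4.597

λ ≈ 4.597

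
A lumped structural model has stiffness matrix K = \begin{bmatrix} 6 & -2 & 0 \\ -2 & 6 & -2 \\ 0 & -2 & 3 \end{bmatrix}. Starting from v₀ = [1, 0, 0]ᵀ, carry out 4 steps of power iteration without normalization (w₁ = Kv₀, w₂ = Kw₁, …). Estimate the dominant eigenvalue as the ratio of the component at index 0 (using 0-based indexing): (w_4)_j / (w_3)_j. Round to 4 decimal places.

w1 = Kv₀ = (6·1 + (-2)·0 + 0·0; (-2)·1 + 6·0 + (-2)·0; 0·1 + (-2)·0 + 3·0) = (6, -2, 0)
w2 = Kw1 = (6·6 + (-2)·(-2) + 0·0; (-2)·6 + 6·(-2) + (-2)·0; 0·6 + (-2)·(-2) + 3·0) = (40, -24, 4)
w3 = Kw2 = (288, -232, 60)
w4 = Kw3 = (2192, -2088, 644)
Ratio at component: 2192 / 288 = 7.6111

λ ≈ 7.6111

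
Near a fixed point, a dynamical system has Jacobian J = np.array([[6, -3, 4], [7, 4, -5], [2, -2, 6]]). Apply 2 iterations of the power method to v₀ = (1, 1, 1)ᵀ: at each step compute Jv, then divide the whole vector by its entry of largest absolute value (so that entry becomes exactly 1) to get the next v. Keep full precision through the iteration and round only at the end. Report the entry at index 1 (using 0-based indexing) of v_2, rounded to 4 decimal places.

0.8958

Jv0 = (7.00000, 6.00000, 6.00000); divide by 7.00000 → v1 = (1.00000, 0.85714, 0.85714)
Jv1 = (6.85714, 6.14286, 5.42857); divide by 6.85714 → v2 = (1.00000, 0.89583, 0.79167)
Requested entry of v2: 43/48 = 0.8958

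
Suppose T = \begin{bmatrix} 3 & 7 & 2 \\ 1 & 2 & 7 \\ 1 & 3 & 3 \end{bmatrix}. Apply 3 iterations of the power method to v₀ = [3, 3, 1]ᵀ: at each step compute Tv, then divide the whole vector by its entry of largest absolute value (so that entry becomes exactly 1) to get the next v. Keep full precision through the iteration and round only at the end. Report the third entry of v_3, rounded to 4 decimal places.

0.5217

Tv0 = (32.00000, 16.00000, 15.00000); divide by 32.00000 → v1 = (1.00000, 0.50000, 0.46875)
Tv1 = (7.43750, 5.28125, 3.90625); divide by 7.43750 → v2 = (1.00000, 0.71008, 0.52521)
Tv2 = (9.02101, 6.09664, 4.70588); divide by 9.02101 → v3 = (1.00000, 0.67583, 0.52166)
Requested entry of v3: 1120/2147 = 0.5217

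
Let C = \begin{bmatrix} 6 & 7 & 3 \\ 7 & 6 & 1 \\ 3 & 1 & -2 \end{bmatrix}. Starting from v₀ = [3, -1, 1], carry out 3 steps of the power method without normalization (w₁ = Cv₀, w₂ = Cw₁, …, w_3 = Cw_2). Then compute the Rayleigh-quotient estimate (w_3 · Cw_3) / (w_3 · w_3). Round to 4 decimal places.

w1 = Cv₀ = (6·3 + 7·(-1) + 3·1; 7·3 + 6·(-1) + 1·1; 3·3 + 1·(-1) + (-2)·1) = (14, 16, 6)
w2 = Cw1 = (6·14 + 7·16 + 3·6; 7·14 + 6·16 + 1·6; 3·14 + 1·16 + (-2)·6) = (214, 200, 46)
w3 = Cw2 = (2822, 2744, 750)
Cw3 = (38390, 36968, 9710)
w3·Cw3 = 2822·38390 + 2744·36968 + 750·9710 = 217059272; w3·w3 = 2822·2822 + 2744·2744 + 750·750 = 16055720
λ ≈ 217059272/16055720 = 13.5191

13.5191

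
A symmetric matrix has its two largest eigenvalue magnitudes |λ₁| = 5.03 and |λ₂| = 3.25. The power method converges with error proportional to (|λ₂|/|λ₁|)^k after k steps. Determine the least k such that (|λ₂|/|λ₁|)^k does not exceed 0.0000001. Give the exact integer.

|λ₂/λ₁| = 3.25/5.03 = 0.64612
Need k ≥ ln(0.0000001) / ln(0.64612) = -16.1181 / -0.4368 ≈ 36.903
Smallest integer k satisfying the bound: 37

37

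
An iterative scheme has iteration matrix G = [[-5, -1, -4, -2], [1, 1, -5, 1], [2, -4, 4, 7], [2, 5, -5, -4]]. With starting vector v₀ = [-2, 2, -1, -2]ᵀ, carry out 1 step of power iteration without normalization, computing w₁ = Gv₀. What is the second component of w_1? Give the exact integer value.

w1 = Gv₀ = ((-5)·(-2) + (-1)·2 + (-4)·(-1) + (-2)·(-2); 1·(-2) + 1·2 + (-5)·(-1) + 1·(-2); 2·(-2) + (-4)·2 + 4·(-1) + 7·(-2); 2·(-2) + 5·2 + (-5)·(-1) + (-4)·(-2)) = (16, 3, -30, 19)
The requested component of w1 is 3.

3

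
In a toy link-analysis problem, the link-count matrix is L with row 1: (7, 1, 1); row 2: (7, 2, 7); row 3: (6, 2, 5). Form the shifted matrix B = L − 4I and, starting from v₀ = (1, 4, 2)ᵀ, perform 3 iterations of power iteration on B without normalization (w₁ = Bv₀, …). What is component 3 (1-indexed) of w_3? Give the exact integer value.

B = L − 4I has rows (3, 1, 1); (7, -2, 7); (6, 2, 1)
w1 = Bv₀ = (9, 13, 16)
w2 = Bw1 = (56, 149, 96)
w3 = Bw2 = (413, 766, 730)
Requested component of w3: 730

730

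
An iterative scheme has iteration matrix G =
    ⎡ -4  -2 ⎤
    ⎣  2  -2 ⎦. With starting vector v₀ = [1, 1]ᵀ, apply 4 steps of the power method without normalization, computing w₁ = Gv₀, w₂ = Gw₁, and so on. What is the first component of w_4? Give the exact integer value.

144

w1 = Gv₀ = (-6, 0)
w2 = Gw1 = (24, -12)
w3 = Gw2 = (-72, 72)
w4 = Gw3 = (144, -288)
The requested component of w4 is 144.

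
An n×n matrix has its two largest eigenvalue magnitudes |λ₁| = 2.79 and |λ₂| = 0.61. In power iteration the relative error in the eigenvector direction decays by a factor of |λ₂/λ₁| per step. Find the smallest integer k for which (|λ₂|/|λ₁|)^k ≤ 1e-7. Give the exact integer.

11

|λ₂/λ₁| = 0.61/2.79 = 0.21864
Need k ≥ ln(1e-7) / ln(0.21864) = -16.1181 / -1.5203 ≈ 10.602
Smallest integer k satisfying the bound: 11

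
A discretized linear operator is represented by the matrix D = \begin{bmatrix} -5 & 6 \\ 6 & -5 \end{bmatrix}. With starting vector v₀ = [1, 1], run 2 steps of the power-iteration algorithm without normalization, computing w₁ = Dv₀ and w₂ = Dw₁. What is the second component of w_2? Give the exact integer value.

1

w1 = Dv₀ = ((-5)·1 + 6·1; 6·1 + (-5)·1) = (1, 1)
w2 = Dw1 = ((-5)·1 + 6·1; 6·1 + (-5)·1) = (1, 1)
The requested component of w2 is 1.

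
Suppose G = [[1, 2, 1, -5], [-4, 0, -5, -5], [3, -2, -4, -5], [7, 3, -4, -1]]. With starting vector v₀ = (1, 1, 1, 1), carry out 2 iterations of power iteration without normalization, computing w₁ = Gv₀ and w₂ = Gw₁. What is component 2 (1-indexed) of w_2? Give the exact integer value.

19

w1 = Gv₀ = (1·1 + 2·1 + 1·1 + (-5)·1; (-4)·1 + 0·1 + (-5)·1 + (-5)·1; 3·1 + (-2)·1 + (-4)·1 + (-5)·1; 7·1 + 3·1 + (-4)·1 + (-1)·1) = (-1, -14, -8, 5)
w2 = Gw1 = (1·(-1) + 2·(-14) + 1·(-8) + (-5)·5; (-4)·(-1) + 0·(-14) + (-5)·(-8) + (-5)·5; 3·(-1) + (-2)·(-14) + (-4)·(-8) + (-5)·5; 7·(-1) + 3·(-14) + (-4)·(-8) + (-1)·5) = (-62, 19, 32, -22)
The requested component of w2 is 19.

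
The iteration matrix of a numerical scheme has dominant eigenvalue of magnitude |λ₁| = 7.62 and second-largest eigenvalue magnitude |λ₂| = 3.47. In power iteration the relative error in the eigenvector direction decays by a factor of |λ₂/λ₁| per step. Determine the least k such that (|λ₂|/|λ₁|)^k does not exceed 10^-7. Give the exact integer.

|λ₂/λ₁| = 3.47/7.62 = 0.45538
Need k ≥ ln(10^-7) / ln(0.45538) = -16.1181 / -0.7866 ≈ 20.490
Smallest integer k satisfying the bound: 21

21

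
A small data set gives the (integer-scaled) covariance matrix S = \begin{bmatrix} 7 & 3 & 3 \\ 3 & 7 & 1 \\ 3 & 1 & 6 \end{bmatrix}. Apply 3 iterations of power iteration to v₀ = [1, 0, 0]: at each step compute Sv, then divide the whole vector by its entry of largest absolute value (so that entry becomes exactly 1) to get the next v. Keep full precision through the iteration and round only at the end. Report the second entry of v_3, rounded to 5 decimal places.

Sv0 = (7.000000, 3.000000, 3.000000); divide by 7.000000 → v1 = (1.000000, 0.428571, 0.428571)
Sv1 = (9.571429, 6.428571, 6.000000); divide by 9.571429 → v2 = (1.000000, 0.671642, 0.626866)
Sv2 = (10.895522, 8.328358, 7.432836); divide by 10.895522 → v3 = (1.000000, 0.764384, 0.682192)
Requested entry of v3: 558/730 = 0.76438

0.76438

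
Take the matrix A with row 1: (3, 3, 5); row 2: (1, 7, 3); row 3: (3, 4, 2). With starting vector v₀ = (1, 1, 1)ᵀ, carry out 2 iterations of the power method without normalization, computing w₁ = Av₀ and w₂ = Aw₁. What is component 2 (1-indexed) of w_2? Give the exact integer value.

115

w1 = Av₀ = (3·1 + 3·1 + 5·1; 1·1 + 7·1 + 3·1; 3·1 + 4·1 + 2·1) = (11, 11, 9)
w2 = Aw1 = (3·11 + 3·11 + 5·9; 1·11 + 7·11 + 3·9; 3·11 + 4·11 + 2·9) = (111, 115, 95)
The requested component of w2 is 115.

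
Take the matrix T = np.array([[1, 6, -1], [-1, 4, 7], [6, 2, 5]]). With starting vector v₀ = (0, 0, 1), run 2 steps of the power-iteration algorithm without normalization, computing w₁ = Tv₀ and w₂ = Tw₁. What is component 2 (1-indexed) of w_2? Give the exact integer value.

w1 = Tv₀ = (-1, 7, 5)
w2 = Tw1 = (36, 64, 33)
The requested component of w2 is 64.

64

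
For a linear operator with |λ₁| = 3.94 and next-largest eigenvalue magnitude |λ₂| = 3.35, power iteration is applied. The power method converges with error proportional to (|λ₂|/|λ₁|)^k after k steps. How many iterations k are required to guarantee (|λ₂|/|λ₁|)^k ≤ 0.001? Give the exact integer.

|λ₂/λ₁| = 3.35/3.94 = 0.85025
Need k ≥ ln(0.001) / ln(0.85025) = -6.9078 / -0.1622 ≈ 42.583
Smallest integer k satisfying the bound: 43

43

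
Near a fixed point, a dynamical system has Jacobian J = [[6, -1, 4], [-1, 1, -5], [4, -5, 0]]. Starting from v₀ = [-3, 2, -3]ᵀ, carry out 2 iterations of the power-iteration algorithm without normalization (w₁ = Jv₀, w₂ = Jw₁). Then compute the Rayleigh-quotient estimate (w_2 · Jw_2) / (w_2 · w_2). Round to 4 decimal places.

9.3920

w1 = Jv₀ = (-32, 20, -22)
w2 = Jw1 = (-300, 162, -228)
Jw2 = (-2874, 1602, -2010)
w2·Jw2 = (-300)·(-2874) + 162·1602 + (-228)·(-2010) = 1580004; w2·w2 = (-300)·(-300) + 162·162 + (-228)·(-228) = 168228
λ ≈ 1580004/168228 = 9.3920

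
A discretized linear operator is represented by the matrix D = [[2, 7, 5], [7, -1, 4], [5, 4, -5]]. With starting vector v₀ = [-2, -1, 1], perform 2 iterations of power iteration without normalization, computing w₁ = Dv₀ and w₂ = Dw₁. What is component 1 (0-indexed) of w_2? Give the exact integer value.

-109

w1 = Dv₀ = (2·(-2) + 7·(-1) + 5·1; 7·(-2) + (-1)·(-1) + 4·1; 5·(-2) + 4·(-1) + (-5)·1) = (-6, -9, -19)
w2 = Dw1 = (2·(-6) + 7·(-9) + 5·(-19); 7·(-6) + (-1)·(-9) + 4·(-19); 5·(-6) + 4·(-9) + (-5)·(-19)) = (-170, -109, 29)
The requested component of w2 is -109.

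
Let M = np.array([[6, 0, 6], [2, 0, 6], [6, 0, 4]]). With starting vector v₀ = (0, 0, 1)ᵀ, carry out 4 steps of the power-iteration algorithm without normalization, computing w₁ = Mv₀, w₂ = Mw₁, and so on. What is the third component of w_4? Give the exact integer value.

w1 = Mv₀ = (6·0 + 0·0 + 6·1; 2·0 + 0·0 + 6·1; 6·0 + 0·0 + 4·1) = (6, 6, 4)
w2 = Mw1 = (6·6 + 0·6 + 6·4; 2·6 + 0·6 + 6·4; 6·6 + 0·6 + 4·4) = (60, 36, 52)
w3 = Mw2 = (672, 432, 568)
w4 = Mw3 = (7440, 4752, 6304)
The requested component of w4 is 6304.

6304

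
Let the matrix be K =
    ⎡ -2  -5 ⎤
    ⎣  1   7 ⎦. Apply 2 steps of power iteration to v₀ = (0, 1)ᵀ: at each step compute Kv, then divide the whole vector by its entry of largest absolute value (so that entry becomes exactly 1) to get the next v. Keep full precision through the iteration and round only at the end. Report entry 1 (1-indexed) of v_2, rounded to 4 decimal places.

Kv0 = (-5.00000, 7.00000); divide by 7.00000 → v1 = (-0.71429, 1.00000)
Kv1 = (-3.57143, 6.28571); divide by 6.28571 → v2 = (-0.56818, 1.00000)
Requested entry of v2: -25/44 = -0.5682

-0.5682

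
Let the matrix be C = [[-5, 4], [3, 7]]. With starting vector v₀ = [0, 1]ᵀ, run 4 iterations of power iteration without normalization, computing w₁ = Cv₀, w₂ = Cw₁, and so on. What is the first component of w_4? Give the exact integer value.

784

w1 = Cv₀ = (4, 7)
w2 = Cw1 = (8, 61)
w3 = Cw2 = (204, 451)
w4 = Cw3 = (784, 3769)
The requested component of w4 is 784.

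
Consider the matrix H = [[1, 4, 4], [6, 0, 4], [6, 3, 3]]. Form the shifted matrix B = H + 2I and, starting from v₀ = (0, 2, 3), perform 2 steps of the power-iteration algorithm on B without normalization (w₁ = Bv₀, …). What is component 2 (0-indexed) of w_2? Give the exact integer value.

B = H + 2I has rows (3, 4, 4); (6, 2, 4); (6, 3, 5)
w1 = Bv₀ = (3·0 + 4·2 + 4·3; 6·0 + 2·2 + 4·3; 6·0 + 3·2 + 5·3) = (20, 16, 21)
w2 = Bw1 = (3·20 + 4·16 + 4·21; 6·20 + 2·16 + 4·21; 6·20 + 3·16 + 5·21) = (208, 236, 273)
Requested component of w2: 273

273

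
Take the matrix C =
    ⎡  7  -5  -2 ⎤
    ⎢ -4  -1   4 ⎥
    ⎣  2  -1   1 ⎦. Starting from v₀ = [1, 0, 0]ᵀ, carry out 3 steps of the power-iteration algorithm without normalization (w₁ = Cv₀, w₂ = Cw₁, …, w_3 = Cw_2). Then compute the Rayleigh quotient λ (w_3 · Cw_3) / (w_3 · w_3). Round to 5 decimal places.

w1 = Cv₀ = (7·1 + (-5)·0 + (-2)·0; (-4)·1 + (-1)·0 + 4·0; 2·1 + (-1)·0 + 1·0) = (7, -4, 2)
w2 = Cw1 = (7·7 + (-5)·(-4) + (-2)·2; (-4)·7 + (-1)·(-4) + 4·2; 2·7 + (-1)·(-4) + 1·2) = (65, -16, 20)
w3 = Cw2 = (495, -164, 166)
Cw3 = (3953, -1152, 1320)
w3·Cw3 = 495·3953 + (-164)·(-1152) + 166·1320 = 2364783; w3·w3 = 495·495 + (-164)·(-164) + 166·166 = 299477
λ ≈ 2364783/299477 = 7.89638

λ ≈ 7.89638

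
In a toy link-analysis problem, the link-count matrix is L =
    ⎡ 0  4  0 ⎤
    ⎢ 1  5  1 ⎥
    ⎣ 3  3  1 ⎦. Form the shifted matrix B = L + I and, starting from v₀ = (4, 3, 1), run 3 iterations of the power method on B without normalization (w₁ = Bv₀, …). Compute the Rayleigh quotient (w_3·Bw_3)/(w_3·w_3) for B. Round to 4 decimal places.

B = L + I has rows (1, 4, 0); (1, 6, 1); (3, 3, 2)
w1 = Bv₀ = (16, 23, 23)
w2 = Bw1 = (108, 177, 163)
w3 = Bw2 = (816, 1333, 1181)
Bw3 = (6148, 9995, 8809)
w3·Bw3 = 28743532; w3·w3 = 3837506; μ ≈ 28743532/3837506 = 7.4902

7.4902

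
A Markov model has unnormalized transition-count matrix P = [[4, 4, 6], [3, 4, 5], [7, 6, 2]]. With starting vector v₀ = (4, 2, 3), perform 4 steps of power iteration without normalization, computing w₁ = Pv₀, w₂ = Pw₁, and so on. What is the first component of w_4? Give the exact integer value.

107984

w1 = Pv₀ = (4·4 + 4·2 + 6·3; 3·4 + 4·2 + 5·3; 7·4 + 6·2 + 2·3) = (42, 35, 46)
w2 = Pw1 = (4·42 + 4·35 + 6·46; 3·42 + 4·35 + 5·46; 7·42 + 6·35 + 2·46) = (584, 496, 596)
w3 = Pw2 = (7896, 6716, 8256)
w4 = Pw3 = (107984, 91832, 112080)
The requested component of w4 is 107984.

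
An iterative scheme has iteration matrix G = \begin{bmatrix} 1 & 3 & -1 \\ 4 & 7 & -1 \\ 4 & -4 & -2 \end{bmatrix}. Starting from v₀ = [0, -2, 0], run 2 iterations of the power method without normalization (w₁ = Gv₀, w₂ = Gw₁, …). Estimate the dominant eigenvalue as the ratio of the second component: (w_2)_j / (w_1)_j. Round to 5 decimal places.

λ ≈ 9.28571

w1 = Gv₀ = (1·0 + 3·(-2) + (-1)·0; 4·0 + 7·(-2) + (-1)·0; 4·0 + (-4)·(-2) + (-2)·0) = (-6, -14, 8)
w2 = Gw1 = (1·(-6) + 3·(-14) + (-1)·8; 4·(-6) + 7·(-14) + (-1)·8; 4·(-6) + (-4)·(-14) + (-2)·8) = (-56, -130, 16)
Ratio at component: -130 / -14 = 9.28571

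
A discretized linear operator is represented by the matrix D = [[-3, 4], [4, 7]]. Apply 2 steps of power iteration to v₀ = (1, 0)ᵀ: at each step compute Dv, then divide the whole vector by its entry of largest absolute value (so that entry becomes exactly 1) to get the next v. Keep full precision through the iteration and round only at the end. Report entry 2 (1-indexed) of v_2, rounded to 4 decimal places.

Dv0 = (-3.00000, 4.00000); divide by 4.00000 → v1 = (-0.75000, 1.00000)
Dv1 = (6.25000, 4.00000); divide by 6.25000 → v2 = (1.00000, 0.64000)
Requested entry of v2: 16/25 = 0.6400

0.6400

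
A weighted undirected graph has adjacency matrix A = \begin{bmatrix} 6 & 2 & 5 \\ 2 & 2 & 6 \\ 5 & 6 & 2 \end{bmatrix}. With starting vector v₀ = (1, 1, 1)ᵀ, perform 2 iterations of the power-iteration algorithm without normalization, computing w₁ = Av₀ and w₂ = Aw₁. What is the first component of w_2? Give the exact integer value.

w1 = Av₀ = (13, 10, 13)
w2 = Aw1 = (163, 124, 151)
The requested component of w2 is 163.

163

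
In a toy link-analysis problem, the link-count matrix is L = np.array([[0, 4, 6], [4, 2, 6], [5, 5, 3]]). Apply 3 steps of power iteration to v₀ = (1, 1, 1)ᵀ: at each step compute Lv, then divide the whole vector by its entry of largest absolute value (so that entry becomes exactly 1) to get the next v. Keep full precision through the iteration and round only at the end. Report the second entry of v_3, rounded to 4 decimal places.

Lv0 = (10.00000, 12.00000, 13.00000); divide by 13.00000 → v1 = (0.76923, 0.92308, 1.00000)
Lv1 = (9.69231, 10.92308, 11.46154); divide by 11.46154 → v2 = (0.84564, 0.95302, 1.00000)
Lv2 = (9.81208, 11.28859, 11.99329); divide by 11.99329 → v3 = (0.81813, 0.94124, 1.00000)
Requested entry of v3: 1682/1787 = 0.9412

0.9412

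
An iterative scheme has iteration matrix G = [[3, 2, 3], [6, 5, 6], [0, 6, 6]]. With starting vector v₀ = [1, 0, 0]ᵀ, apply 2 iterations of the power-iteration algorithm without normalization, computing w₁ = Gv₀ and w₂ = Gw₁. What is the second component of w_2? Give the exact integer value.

48

w1 = Gv₀ = (3·1 + 2·0 + 3·0; 6·1 + 5·0 + 6·0; 0·1 + 6·0 + 6·0) = (3, 6, 0)
w2 = Gw1 = (3·3 + 2·6 + 3·0; 6·3 + 5·6 + 6·0; 0·3 + 6·6 + 6·0) = (21, 48, 36)
The requested component of w2 is 48.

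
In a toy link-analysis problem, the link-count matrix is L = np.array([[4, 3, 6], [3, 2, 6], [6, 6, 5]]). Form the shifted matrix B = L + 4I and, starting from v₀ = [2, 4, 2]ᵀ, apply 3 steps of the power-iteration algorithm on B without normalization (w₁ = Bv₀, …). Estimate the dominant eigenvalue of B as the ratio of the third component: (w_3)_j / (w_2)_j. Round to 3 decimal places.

17.994

B = L + 4I has rows (8, 3, 6); (3, 6, 6); (6, 6, 9)
w1 = Bv₀ = (40, 42, 54)
w2 = Bw1 = (770, 696, 978)
w3 = Bw2 = (14116, 12354, 17598)
Ratio: 17598/978 = 17.994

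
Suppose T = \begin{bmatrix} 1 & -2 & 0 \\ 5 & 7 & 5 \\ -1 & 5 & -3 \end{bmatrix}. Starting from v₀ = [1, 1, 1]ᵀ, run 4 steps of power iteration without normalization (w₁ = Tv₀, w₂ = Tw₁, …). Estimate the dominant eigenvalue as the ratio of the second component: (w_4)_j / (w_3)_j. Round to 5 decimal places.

7.50326

w1 = Tv₀ = (1·1 + (-2)·1 + 0·1; 5·1 + 7·1 + 5·1; (-1)·1 + 5·1 + (-3)·1) = (-1, 17, 1)
w2 = Tw1 = (1·(-1) + (-2)·17 + 0·1; 5·(-1) + 7·17 + 5·1; (-1)·(-1) + 5·17 + (-3)·1) = (-35, 119, 83)
w3 = Tw2 = (-273, 1073, 381)
w4 = Tw3 = (-2419, 8051, 4495)
Ratio at component: 8051 / 1073 = 7.50326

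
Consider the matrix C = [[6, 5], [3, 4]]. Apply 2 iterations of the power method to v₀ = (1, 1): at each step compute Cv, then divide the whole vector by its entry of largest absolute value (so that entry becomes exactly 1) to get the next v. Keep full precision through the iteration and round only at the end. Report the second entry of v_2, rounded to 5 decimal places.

0.60396

Cv0 = (11.000000, 7.000000); divide by 11.000000 → v1 = (1.000000, 0.636364)
Cv1 = (9.181818, 5.545455); divide by 9.181818 → v2 = (1.000000, 0.603960)
Requested entry of v2: 61/101 = 0.60396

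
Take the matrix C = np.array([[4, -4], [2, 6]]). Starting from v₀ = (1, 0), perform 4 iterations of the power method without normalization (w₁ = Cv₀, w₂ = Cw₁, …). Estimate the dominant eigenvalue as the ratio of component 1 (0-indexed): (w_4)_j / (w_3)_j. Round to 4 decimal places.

λ ≈ 5.2941

w1 = Cv₀ = (4, 2)
w2 = Cw1 = (8, 20)
w3 = Cw2 = (-48, 136)
w4 = Cw3 = (-736, 720)
Ratio at component: 720 / 136 = 5.2941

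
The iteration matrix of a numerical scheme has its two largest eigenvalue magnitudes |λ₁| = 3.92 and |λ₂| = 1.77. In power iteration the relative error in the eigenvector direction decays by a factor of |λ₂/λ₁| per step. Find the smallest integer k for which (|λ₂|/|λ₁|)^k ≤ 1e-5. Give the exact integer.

|λ₂/λ₁| = 1.77/3.92 = 0.45153
Need k ≥ ln(1e-5) / ln(0.45153) = -11.5129 / -0.7951 ≈ 14.480
Smallest integer k satisfying the bound: 15

15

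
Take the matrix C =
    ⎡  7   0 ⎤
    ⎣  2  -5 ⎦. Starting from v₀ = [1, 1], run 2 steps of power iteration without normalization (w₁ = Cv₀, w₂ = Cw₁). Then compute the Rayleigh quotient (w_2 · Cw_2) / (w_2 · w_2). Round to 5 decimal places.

w1 = Cv₀ = (7, -3)
w2 = Cw1 = (49, 29)
Cw2 = (343, -47)
w2·Cw2 = 49·343 + 29·(-47) = 15444; w2·w2 = 49·49 + 29·29 = 3242
λ ≈ 15444/3242 = 4.76373

λ ≈ 4.76373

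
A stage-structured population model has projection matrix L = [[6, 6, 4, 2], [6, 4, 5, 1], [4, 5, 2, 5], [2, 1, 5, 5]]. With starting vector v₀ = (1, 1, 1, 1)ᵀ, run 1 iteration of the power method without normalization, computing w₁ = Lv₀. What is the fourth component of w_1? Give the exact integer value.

13

w1 = Lv₀ = (18, 16, 16, 13)
The requested component of w1 is 13.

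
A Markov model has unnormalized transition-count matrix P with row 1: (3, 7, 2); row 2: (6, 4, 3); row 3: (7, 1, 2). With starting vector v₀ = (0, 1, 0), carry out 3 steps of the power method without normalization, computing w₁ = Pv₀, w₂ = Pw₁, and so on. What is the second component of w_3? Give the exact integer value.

w1 = Pv₀ = (7, 4, 1)
w2 = Pw1 = (51, 61, 55)
w3 = Pw2 = (690, 715, 528)
The requested component of w3 is 715.

715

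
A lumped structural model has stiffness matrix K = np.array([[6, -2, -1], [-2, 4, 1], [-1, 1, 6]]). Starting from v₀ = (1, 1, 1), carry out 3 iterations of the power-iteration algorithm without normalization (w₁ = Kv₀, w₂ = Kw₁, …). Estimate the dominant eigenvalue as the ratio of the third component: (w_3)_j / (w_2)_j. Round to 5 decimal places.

w1 = Kv₀ = (6·1 + (-2)·1 + (-1)·1; (-2)·1 + 4·1 + 1·1; (-1)·1 + 1·1 + 6·1) = (3, 3, 6)
w2 = Kw1 = (6·3 + (-2)·3 + (-1)·6; (-2)·3 + 4·3 + 1·6; (-1)·3 + 1·3 + 6·6) = (6, 12, 36)
w3 = Kw2 = (-24, 72, 222)
Ratio at component: 222 / 36 = 6.16667

λ ≈ 6.16667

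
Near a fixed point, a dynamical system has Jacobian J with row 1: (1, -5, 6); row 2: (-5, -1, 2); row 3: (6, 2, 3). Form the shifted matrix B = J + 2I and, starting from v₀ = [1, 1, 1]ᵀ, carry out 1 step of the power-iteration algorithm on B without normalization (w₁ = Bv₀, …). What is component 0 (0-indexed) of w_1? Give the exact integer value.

B = J + 2I has rows (3, -5, 6); (-5, 1, 2); (6, 2, 5)
w1 = Bv₀ = (4, -2, 13)
Requested component of w1: 4

4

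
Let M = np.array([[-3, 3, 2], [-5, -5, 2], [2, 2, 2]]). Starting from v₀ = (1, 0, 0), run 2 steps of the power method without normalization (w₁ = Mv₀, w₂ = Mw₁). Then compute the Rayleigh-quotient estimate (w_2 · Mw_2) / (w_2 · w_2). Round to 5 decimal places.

w1 = Mv₀ = (-3, -5, 2)
w2 = Mw1 = (-2, 44, -12)
Mw2 = (114, -234, 60)
w2·Mw2 = (-2)·114 + 44·(-234) + (-12)·60 = -11244; w2·w2 = (-2)·(-2) + 44·44 + (-12)·(-12) = 2084
λ ≈ -11244/2084 = -5.39539

λ ≈ -5.39539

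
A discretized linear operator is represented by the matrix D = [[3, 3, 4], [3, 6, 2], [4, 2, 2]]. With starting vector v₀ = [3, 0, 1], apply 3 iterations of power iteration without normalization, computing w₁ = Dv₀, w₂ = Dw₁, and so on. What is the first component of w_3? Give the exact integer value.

w1 = Dv₀ = (3·3 + 3·0 + 4·1; 3·3 + 6·0 + 2·1; 4·3 + 2·0 + 2·1) = (13, 11, 14)
w2 = Dw1 = (3·13 + 3·11 + 4·14; 3·13 + 6·11 + 2·14; 4·13 + 2·11 + 2·14) = (128, 133, 102)
w3 = Dw2 = (1191, 1386, 982)
The requested component of w3 is 1191.

1191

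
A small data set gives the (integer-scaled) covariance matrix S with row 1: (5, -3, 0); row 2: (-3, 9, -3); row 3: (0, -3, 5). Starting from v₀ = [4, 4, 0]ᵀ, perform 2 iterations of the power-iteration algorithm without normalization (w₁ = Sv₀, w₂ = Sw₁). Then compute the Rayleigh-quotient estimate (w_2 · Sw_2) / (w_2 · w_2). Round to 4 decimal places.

λ ≈ 11.1377

w1 = Sv₀ = (5·4 + (-3)·4 + 0·0; (-3)·4 + 9·4 + (-3)·0; 0·4 + (-3)·4 + 5·0) = (8, 24, -12)
w2 = Sw1 = (5·8 + (-3)·24 + 0·(-12); (-3)·8 + 9·24 + (-3)·(-12); 0·8 + (-3)·24 + 5·(-12)) = (-32, 228, -132)
Sw2 = (-844, 2544, -1344)
w2·Sw2 = (-32)·(-844) + 228·2544 + (-132)·(-1344) = 784448; w2·w2 = (-32)·(-32) + 228·228 + (-132)·(-132) = 70432
λ ≈ 784448/70432 = 11.1377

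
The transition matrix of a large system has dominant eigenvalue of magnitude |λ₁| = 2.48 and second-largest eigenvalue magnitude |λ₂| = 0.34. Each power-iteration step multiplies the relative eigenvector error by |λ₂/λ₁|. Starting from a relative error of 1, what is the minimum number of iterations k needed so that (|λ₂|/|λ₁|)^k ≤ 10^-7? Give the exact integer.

|λ₂/λ₁| = 0.34/2.48 = 0.13710
Need k ≥ ln(10^-7) / ln(0.13710) = -16.1181 / -1.9871 ≈ 8.111
Smallest integer k satisfying the bound: 9

9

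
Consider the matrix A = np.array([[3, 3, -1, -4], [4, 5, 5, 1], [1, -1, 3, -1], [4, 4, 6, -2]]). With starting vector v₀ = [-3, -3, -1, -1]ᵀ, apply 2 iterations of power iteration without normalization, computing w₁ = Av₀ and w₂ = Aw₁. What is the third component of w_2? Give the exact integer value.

42

w1 = Av₀ = (3·(-3) + 3·(-3) + (-1)·(-1) + (-4)·(-1); 4·(-3) + 5·(-3) + 5·(-1) + 1·(-1); 1·(-3) + (-1)·(-3) + 3·(-1) + (-1)·(-1); 4·(-3) + 4·(-3) + 6·(-1) + (-2)·(-1)) = (-13, -33, -2, -28)
w2 = Aw1 = (3·(-13) + 3·(-33) + (-1)·(-2) + (-4)·(-28); 4·(-13) + 5·(-33) + 5·(-2) + 1·(-28); 1·(-13) + (-1)·(-33) + 3·(-2) + (-1)·(-28); 4·(-13) + 4·(-33) + 6·(-2) + (-2)·(-28)) = (-24, -255, 42, -140)
The requested component of w2 is 42.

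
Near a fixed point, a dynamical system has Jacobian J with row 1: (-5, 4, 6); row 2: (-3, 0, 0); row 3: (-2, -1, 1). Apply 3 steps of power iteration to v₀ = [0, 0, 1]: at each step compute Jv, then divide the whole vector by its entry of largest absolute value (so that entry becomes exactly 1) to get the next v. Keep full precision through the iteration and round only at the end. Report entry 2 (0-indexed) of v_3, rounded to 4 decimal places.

0.7639

Jv0 = (6.00000, 0.00000, 1.00000); divide by 6.00000 → v1 = (1.00000, 0.00000, 0.16667)
Jv1 = (-4.00000, -3.00000, -1.83333); divide by -4.00000 → v2 = (1.00000, 0.75000, 0.45833)
Jv2 = (0.75000, -3.00000, -2.29167); divide by -3.00000 → v3 = (-0.25000, 1.00000, 0.76389)
Requested entry of v3: 55/72 = 0.7639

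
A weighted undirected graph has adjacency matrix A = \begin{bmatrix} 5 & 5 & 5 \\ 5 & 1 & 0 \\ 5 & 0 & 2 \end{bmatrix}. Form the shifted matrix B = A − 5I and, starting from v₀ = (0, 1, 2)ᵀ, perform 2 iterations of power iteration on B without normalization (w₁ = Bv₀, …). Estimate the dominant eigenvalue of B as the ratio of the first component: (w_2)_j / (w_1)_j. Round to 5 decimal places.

-3.33333

B = A − 5I has rows (0, 5, 5); (5, -4, 0); (5, 0, -3)
w1 = Bv₀ = (0·0 + 5·1 + 5·2; 5·0 + (-4)·1 + 0·2; 5·0 + 0·1 + (-3)·2) = (15, -4, -6)
w2 = Bw1 = (0·15 + 5·(-4) + 5·(-6); 5·15 + (-4)·(-4) + 0·(-6); 5·15 + 0·(-4) + (-3)·(-6)) = (-50, 91, 93)
Ratio: -50/15 = -3.33333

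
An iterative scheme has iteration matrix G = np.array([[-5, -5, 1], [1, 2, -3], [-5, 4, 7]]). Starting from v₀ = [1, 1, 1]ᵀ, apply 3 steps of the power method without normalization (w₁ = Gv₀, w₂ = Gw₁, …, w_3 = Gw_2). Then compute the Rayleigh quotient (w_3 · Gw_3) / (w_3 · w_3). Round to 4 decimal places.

w1 = Gv₀ = ((-5)·1 + (-5)·1 + 1·1; 1·1 + 2·1 + (-3)·1; (-5)·1 + 4·1 + 7·1) = (-9, 0, 6)
w2 = Gw1 = ((-5)·(-9) + (-5)·0 + 1·6; 1·(-9) + 2·0 + (-3)·6; (-5)·(-9) + 4·0 + 7·6) = (51, -27, 87)
w3 = Gw2 = (-33, -264, 246)
Gw3 = (1731, -1299, 831)
w3·Gw3 = (-33)·1731 + (-264)·(-1299) + 246·831 = 490239; w3·w3 = (-33)·(-33) + (-264)·(-264) + 246·246 = 131301
λ ≈ 490239/131301 = 3.7337

λ ≈ 3.7337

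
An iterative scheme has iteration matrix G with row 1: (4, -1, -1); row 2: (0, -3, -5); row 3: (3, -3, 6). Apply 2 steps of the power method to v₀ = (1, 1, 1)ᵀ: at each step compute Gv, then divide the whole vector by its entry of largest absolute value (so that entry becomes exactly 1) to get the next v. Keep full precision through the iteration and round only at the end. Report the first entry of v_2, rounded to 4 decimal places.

Gv0 = (2.00000, -8.00000, 6.00000); divide by -8.00000 → v1 = (-0.25000, 1.00000, -0.75000)
Gv1 = (-1.25000, 0.75000, -8.25000); divide by -8.25000 → v2 = (0.15152, -0.09091, 1.00000)
Requested entry of v2: 10/66 = 0.1515

0.1515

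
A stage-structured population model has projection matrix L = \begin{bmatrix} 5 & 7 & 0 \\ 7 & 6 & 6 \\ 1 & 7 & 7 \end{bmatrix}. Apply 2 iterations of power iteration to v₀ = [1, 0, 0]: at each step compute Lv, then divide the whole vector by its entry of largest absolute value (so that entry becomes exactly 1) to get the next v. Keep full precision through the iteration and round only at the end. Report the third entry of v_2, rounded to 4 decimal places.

Lv0 = (5.00000, 7.00000, 1.00000); divide by 7.00000 → v1 = (0.71429, 1.00000, 0.14286)
Lv1 = (10.57143, 11.85714, 8.71429); divide by 11.85714 → v2 = (0.89157, 1.00000, 0.73494)
Requested entry of v2: 61/83 = 0.7349

0.7349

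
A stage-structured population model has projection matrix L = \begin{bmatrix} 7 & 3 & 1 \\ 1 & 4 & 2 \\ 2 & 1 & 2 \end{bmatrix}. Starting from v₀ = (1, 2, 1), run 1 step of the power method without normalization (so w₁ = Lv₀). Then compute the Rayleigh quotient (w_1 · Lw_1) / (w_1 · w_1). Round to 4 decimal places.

w1 = Lv₀ = (7·1 + 3·2 + 1·1; 1·1 + 4·2 + 2·1; 2·1 + 1·2 + 2·1) = (14, 11, 6)
Lw1 = (137, 70, 51)
w1·Lw1 = 14·137 + 11·70 + 6·51 = 2994; w1·w1 = 14·14 + 11·11 + 6·6 = 353
λ ≈ 2994/353 = 8.4816

λ ≈ 8.4816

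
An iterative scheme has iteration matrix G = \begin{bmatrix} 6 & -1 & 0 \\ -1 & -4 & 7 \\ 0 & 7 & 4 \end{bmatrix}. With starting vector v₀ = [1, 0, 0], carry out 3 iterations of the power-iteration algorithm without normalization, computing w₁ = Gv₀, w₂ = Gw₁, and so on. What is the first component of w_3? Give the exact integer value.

224

w1 = Gv₀ = (6·1 + (-1)·0 + 0·0; (-1)·1 + (-4)·0 + 7·0; 0·1 + 7·0 + 4·0) = (6, -1, 0)
w2 = Gw1 = (6·6 + (-1)·(-1) + 0·0; (-1)·6 + (-4)·(-1) + 7·0; 0·6 + 7·(-1) + 4·0) = (37, -2, -7)
w3 = Gw2 = (224, -78, -42)
The requested component of w3 is 224.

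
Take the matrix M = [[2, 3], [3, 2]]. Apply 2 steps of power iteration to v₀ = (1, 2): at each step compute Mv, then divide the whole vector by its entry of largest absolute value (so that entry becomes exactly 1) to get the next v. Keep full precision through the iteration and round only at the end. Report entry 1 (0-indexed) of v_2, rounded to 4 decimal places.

Mv0 = (8.00000, 7.00000); divide by 8.00000 → v1 = (1.00000, 0.87500)
Mv1 = (4.62500, 4.75000); divide by 4.75000 → v2 = (0.97368, 1.00000)
Requested entry of v2: 38/38 = 1.0000

1.0000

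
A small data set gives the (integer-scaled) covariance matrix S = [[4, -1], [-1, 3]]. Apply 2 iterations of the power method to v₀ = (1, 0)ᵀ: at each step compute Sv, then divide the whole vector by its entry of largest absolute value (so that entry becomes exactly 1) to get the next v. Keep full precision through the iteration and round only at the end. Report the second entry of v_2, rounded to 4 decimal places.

Sv0 = (4.00000, -1.00000); divide by 4.00000 → v1 = (1.00000, -0.25000)
Sv1 = (4.25000, -1.75000); divide by 4.25000 → v2 = (1.00000, -0.41176)
Requested entry of v2: -7/17 = -0.4118

-0.4118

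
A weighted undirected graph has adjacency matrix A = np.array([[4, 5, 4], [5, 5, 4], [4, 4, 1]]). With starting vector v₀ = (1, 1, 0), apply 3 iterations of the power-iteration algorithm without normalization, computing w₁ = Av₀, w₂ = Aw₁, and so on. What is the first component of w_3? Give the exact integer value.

1443

w1 = Av₀ = (9, 10, 8)
w2 = Aw1 = (118, 127, 84)
w3 = Aw2 = (1443, 1561, 1064)
The requested component of w3 is 1443.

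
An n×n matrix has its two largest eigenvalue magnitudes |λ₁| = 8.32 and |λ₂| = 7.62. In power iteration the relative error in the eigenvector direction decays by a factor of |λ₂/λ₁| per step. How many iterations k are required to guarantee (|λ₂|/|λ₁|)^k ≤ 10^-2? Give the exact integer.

|λ₂/λ₁| = 7.62/8.32 = 0.91587
Need k ≥ ln(10^-2) / ln(0.91587) = -4.6052 / -0.0879 ≈ 52.399
Smallest integer k satisfying the bound: 53

53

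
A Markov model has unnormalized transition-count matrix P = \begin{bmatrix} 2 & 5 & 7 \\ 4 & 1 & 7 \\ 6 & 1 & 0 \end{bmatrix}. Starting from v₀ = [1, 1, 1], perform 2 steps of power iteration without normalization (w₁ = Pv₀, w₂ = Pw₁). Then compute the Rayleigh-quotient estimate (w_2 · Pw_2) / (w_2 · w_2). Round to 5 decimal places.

w1 = Pv₀ = (2·1 + 5·1 + 7·1; 4·1 + 1·1 + 7·1; 6·1 + 1·1 + 0·1) = (14, 12, 7)
w2 = Pw1 = (2·14 + 5·12 + 7·7; 4·14 + 1·12 + 7·7; 6·14 + 1·12 + 0·7) = (137, 117, 96)
Pw2 = (1531, 1337, 939)
w2·Pw2 = 137·1531 + 117·1337 + 96·939 = 456320; w2·w2 = 137·137 + 117·117 + 96·96 = 41674
λ ≈ 456320/41674 = 10.94975

λ ≈ 10.94975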